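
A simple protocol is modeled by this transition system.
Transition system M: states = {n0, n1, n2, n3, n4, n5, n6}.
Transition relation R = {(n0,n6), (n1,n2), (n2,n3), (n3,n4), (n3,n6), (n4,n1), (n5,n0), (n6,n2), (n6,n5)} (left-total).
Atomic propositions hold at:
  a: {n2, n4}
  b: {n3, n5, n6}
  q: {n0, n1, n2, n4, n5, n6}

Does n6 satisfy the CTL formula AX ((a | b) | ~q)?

Yes

Sat(a | b) = {n2, n3, n4, n5, n6}
Sat(~q) = {n3}
Sat((a | b) | ~q) = {n2, n3, n4, n5, n6}
Sat(AX ((a | b) | ~q)) = {s : every successor in {n2, n3, n4, n5, n6}} = {n0, n1, n2, n3, n6}
n6 ∈ Sat(AX ((a | b) | ~q)) = {n0, n1, n2, n3, n6}, so the formula holds at n6.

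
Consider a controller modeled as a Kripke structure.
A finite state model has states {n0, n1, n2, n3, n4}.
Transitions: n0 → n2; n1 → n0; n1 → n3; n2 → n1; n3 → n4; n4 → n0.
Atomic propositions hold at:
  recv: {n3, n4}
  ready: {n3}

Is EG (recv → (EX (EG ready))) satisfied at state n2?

Yes

EG ready: greatest fixpoint, start Z0 = {n3}, keep only states in Sat with some successor in Z. Z1 = ∅; fixed.
Sat(EG ready) = ∅
Sat(EX (EG ready)) = {s : some successor in ∅} = ∅
Sat(recv → (EX (EG ready))) = {n0, n1, n2}
EG (recv → (EX (EG ready))): greatest fixpoint, start Z0 = {n0, n1, n2}, keep only states in Sat with some successor in Z. Already a fixed point.
Sat(EG (recv → (EX (EG ready)))) = {n0, n1, n2}
n2 ∈ Sat(EG (recv → (EX (EG ready)))) = {n0, n1, n2}, so the formula holds at n2.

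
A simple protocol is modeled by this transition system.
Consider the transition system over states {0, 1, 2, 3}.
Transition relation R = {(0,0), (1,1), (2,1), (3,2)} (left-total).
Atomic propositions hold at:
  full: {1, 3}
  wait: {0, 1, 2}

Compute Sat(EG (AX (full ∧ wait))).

{1, 2}

Sat(full ∧ wait) = {1}
Sat(AX (full ∧ wait)) = {s : every successor in {1}} = {1, 2}
EG (AX (full ∧ wait)): greatest fixpoint, start Z0 = {1, 2}, keep only states in Sat with some successor in Z. Already a fixed point.
Sat(EG (AX (full ∧ wait))) = {1, 2}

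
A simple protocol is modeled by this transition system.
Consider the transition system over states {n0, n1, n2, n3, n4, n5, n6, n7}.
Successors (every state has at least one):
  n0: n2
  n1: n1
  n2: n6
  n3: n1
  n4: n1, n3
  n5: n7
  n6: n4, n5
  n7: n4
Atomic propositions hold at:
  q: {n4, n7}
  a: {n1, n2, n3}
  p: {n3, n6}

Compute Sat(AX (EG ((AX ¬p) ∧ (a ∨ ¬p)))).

{n1, n3, n4}

Sat(¬p) = {n0, n1, n2, n4, n5, n7}
Sat(AX ¬p) = {s : every successor in {n0, n1, n2, n4, n5, n7}} = {n0, n1, n3, n5, n6, n7}
Sat(a ∨ ¬p) = {n0, n1, n2, n3, n4, n5, n7}
Sat((AX ¬p) ∧ (a ∨ ¬p)) = {n0, n1, n3, n5, n7}
EG ((AX ¬p) ∧ (a ∨ ¬p)): greatest fixpoint, start Z0 = {n0, n1, n3, n5, n7}, keep only states in Sat with some successor in Z. Z1 = {n1, n3, n5}; Z2 = {n1, n3}; fixed.
Sat(EG ((AX ¬p) ∧ (a ∨ ¬p))) = {n1, n3}
Sat(AX (EG ((AX ¬p) ∧ (a ∨ ¬p)))) = {s : every successor in {n1, n3}} = {n1, n3, n4}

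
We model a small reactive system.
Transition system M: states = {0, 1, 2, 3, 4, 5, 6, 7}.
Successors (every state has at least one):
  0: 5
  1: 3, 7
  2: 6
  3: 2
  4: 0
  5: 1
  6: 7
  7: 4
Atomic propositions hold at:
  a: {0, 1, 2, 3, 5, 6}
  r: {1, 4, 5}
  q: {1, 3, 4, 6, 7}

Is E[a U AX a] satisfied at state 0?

Sat(AX a) = {s : every successor in {0, 1, 2, 3, 5, 6}} = {0, 2, 3, 4, 5}
E[a U AX a]: least fixpoint, start Z0 = Sat(AX a) = {0, 2, 3, 4, 5}, add states in Sat(a) with some successor in Z. Z1 = {0, 1, 2, 3, 4, 5}; fixed.
Sat(E[a U AX a]) = {0, 1, 2, 3, 4, 5}
0 ∈ Sat(E[a U AX a]) = {0, 1, 2, 3, 4, 5}, so the formula holds at 0.

Yes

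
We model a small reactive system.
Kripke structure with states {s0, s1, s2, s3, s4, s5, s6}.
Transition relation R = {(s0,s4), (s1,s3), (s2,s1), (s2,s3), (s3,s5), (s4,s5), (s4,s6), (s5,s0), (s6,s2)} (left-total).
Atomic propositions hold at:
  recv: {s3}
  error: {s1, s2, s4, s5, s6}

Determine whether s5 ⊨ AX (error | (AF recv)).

AF recv: least fixpoint, start Z0 = {s3}, add states with every successor in Z. Z1 = {s1, s3}; Z2 = {s1, s2, s3}; Z3 = {s1, s2, s3, s6}; fixed.
Sat(AF recv) = {s1, s2, s3, s6}
Sat(error | (AF recv)) = {s1, s2, s3, s4, s5, s6}
Sat(AX (error | (AF recv))) = {s : every successor in {s1, s2, s3, s4, s5, s6}} = {s0, s1, s2, s3, s4, s6}
s5 ∉ Sat(AX (error | (AF recv))) = {s0, s1, s2, s3, s4, s6}, so the formula does not hold at s5.

No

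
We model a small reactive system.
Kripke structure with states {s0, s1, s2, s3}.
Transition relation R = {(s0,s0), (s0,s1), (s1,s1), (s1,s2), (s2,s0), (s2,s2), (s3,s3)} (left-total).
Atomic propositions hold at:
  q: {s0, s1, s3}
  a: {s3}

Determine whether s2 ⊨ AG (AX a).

No

Sat(AX a) = {s : every successor in {s3}} = {s3}
AG (AX a): greatest fixpoint, start Z0 = {s3}, keep only states in Sat with every successor in Z. Already a fixed point.
Sat(AG (AX a)) = {s3}
s2 ∉ Sat(AG (AX a)) = {s3}, so the formula does not hold at s2.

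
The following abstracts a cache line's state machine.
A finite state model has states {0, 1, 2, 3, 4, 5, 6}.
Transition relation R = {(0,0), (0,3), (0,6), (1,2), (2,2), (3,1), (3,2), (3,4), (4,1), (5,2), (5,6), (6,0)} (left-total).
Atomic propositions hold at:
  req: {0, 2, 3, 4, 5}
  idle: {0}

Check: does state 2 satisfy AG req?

AG req: greatest fixpoint, start Z0 = {0, 2, 3, 4, 5}, keep only states in Sat with every successor in Z. Z1 = {2}; fixed.
Sat(AG req) = {2}
2 ∈ Sat(AG req) = {2}, so the formula holds at 2.

Yes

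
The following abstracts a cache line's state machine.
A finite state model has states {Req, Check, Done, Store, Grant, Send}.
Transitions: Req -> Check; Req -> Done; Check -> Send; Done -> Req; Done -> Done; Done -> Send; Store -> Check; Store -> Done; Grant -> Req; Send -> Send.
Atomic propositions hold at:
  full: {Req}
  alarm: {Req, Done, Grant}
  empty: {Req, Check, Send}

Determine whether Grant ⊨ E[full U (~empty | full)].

Sat(~empty) = {Done, Store, Grant}
Sat(~empty | full) = {Req, Done, Store, Grant}
E[full U (~empty | full)]: least fixpoint, start Z0 = Sat((~empty | full)) = {Req, Done, Store, Grant}, add states in Sat(full) with some successor in Z. Already a fixed point.
Sat(E[full U (~empty | full)]) = {Req, Done, Store, Grant}
Grant ∈ Sat(E[full U (~empty | full)]) = {Req, Done, Store, Grant}, so the formula holds at Grant.

Yes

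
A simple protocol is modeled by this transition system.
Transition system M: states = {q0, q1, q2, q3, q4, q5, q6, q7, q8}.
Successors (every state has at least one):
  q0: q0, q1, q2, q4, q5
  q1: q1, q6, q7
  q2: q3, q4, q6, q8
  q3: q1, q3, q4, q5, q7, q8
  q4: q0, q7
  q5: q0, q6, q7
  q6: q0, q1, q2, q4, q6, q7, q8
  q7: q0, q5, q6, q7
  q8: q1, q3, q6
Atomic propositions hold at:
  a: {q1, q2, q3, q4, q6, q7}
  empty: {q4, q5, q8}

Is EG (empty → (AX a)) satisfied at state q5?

Sat(AX a) = {s : every successor in {q1, q2, q3, q4, q6, q7}} = {q1, q8}
Sat(empty → (AX a)) = {q0, q1, q2, q3, q6, q7, q8}
EG (empty → (AX a)): greatest fixpoint, start Z0 = {q0, q1, q2, q3, q6, q7, q8}, keep only states in Sat with some successor in Z. Already a fixed point.
Sat(EG (empty → (AX a))) = {q0, q1, q2, q3, q6, q7, q8}
q5 ∉ Sat(EG (empty → (AX a))) = {q0, q1, q2, q3, q6, q7, q8}, so the formula does not hold at q5.

No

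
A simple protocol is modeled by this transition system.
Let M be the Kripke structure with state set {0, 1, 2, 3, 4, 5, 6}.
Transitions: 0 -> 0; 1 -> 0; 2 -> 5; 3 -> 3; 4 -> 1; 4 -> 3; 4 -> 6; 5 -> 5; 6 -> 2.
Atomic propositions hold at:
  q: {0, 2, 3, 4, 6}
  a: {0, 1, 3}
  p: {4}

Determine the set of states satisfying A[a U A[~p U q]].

Sat(~p) = {0, 1, 2, 3, 5, 6}
A[~p U q]: least fixpoint, start Z0 = Sat(q) = {0, 2, 3, 4, 6}, add states in Sat(~p) with every successor in Z. Z1 = {0, 1, 2, 3, 4, 6}; fixed.
Sat(A[~p U q]) = {0, 1, 2, 3, 4, 6}
A[a U A[~p U q]]: least fixpoint, start Z0 = Sat(A[~p U q]) = {0, 1, 2, 3, 4, 6}, add states in Sat(a) with every successor in Z. Already a fixed point.
Sat(A[a U A[~p U q]]) = {0, 1, 2, 3, 4, 6}

{0, 1, 2, 3, 4, 6}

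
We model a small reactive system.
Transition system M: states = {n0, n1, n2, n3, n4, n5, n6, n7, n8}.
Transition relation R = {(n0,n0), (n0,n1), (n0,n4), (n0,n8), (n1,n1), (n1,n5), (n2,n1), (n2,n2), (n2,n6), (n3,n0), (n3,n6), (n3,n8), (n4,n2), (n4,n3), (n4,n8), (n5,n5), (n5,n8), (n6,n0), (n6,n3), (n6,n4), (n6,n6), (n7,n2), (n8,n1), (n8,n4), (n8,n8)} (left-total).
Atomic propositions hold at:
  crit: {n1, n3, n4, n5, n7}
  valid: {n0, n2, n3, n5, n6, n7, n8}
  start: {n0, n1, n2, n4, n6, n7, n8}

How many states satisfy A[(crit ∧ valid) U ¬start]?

2

Sat(crit ∧ valid) = {n3, n5, n7}
Sat(¬start) = {n3, n5}
A[(crit ∧ valid) U ¬start]: least fixpoint, start Z0 = Sat(¬start) = {n3, n5}, add states in Sat(crit ∧ valid) with every successor in Z. Already a fixed point.
Sat(A[(crit ∧ valid) U ¬start]) = {n3, n5}
|Sat(A[(crit ∧ valid) U ¬start])| = |{n3, n5}| = 2.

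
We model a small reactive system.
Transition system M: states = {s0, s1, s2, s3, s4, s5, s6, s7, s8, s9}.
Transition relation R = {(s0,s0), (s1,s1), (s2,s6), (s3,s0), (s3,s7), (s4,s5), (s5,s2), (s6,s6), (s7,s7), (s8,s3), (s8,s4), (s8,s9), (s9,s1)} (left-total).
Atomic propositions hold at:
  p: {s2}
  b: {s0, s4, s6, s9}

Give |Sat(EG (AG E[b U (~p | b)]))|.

6

Sat(~p) = {s0, s1, s3, s4, s5, s6, s7, s8, s9}
Sat(~p | b) = {s0, s1, s3, s4, s5, s6, s7, s8, s9}
E[b U (~p | b)]: least fixpoint, start Z0 = Sat((~p | b)) = {s0, s1, s3, s4, s5, s6, s7, s8, s9}, add states in Sat(b) with some successor in Z. Already a fixed point.
Sat(E[b U (~p | b)]) = {s0, s1, s3, s4, s5, s6, s7, s8, s9}
AG E[b U (~p | b)]: greatest fixpoint, start Z0 = {s0, s1, s3, s4, s5, s6, s7, s8, s9}, keep only states in Sat with every successor in Z. Z1 = {s0, s1, s3, s4, s6, s7, s8, s9}; Z2 = {s0, s1, s3, s6, s7, s8, s9}; Z3 = {s0, s1, s3, s6, s7, s9}; fixed.
Sat(AG E[b U (~p | b)]) = {s0, s1, s3, s6, s7, s9}
EG (AG E[b U (~p | b)]): greatest fixpoint, start Z0 = {s0, s1, s3, s6, s7, s9}, keep only states in Sat with some successor in Z. Already a fixed point.
Sat(EG (AG E[b U (~p | b)])) = {s0, s1, s3, s6, s7, s9}
|Sat(EG (AG E[b U (~p | b)]))| = |{s0, s1, s3, s6, s7, s9}| = 6.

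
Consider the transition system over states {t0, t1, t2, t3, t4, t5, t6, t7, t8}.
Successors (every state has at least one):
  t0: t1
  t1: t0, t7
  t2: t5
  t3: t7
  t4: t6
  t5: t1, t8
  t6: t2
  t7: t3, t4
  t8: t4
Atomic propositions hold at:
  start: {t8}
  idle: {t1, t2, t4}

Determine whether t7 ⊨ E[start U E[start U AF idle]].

No

AF idle: least fixpoint, start Z0 = {t1, t2, t4}, add states with every successor in Z. Z1 = {t0, t1, t2, t4, t6, t8}; Z2 = {t0, t1, t2, t4, t5, t6, t8}; fixed.
Sat(AF idle) = {t0, t1, t2, t4, t5, t6, t8}
E[start U AF idle]: least fixpoint, start Z0 = Sat(AF idle) = {t0, t1, t2, t4, t5, t6, t8}, add states in Sat(start) with some successor in Z. Already a fixed point.
Sat(E[start U AF idle]) = {t0, t1, t2, t4, t5, t6, t8}
E[start U E[start U AF idle]]: least fixpoint, start Z0 = Sat(E[start U AF idle]) = {t0, t1, t2, t4, t5, t6, t8}, add states in Sat(start) with some successor in Z. Already a fixed point.
Sat(E[start U E[start U AF idle]]) = {t0, t1, t2, t4, t5, t6, t8}
t7 ∉ Sat(E[start U E[start U AF idle]]) = {t0, t1, t2, t4, t5, t6, t8}, so the formula does not hold at t7.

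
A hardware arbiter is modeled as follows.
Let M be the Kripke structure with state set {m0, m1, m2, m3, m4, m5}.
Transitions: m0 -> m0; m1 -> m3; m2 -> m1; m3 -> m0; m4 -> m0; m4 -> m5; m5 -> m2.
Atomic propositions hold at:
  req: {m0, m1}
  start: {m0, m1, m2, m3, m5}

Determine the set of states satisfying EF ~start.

{m4}

Sat(~start) = {m4}
EF ~start: least fixpoint, start Z0 = {m4}, add states with some successor in Z. Already a fixed point.
Sat(EF ~start) = {m4}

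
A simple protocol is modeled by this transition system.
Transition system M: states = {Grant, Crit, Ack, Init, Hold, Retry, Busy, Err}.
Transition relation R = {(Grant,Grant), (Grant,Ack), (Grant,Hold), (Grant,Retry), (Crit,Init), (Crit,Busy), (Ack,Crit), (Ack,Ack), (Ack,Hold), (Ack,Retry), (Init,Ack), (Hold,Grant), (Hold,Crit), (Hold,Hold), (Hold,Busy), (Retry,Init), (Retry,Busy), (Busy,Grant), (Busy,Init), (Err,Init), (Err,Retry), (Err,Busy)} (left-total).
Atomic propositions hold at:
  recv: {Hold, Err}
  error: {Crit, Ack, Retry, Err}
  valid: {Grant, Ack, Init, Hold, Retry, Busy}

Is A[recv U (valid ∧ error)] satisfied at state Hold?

Sat(valid ∧ error) = {Ack, Retry}
A[recv U (valid ∧ error)]: least fixpoint, start Z0 = Sat((valid ∧ error)) = {Ack, Retry}, add states in Sat(recv) with every successor in Z. Already a fixed point.
Sat(A[recv U (valid ∧ error)]) = {Ack, Retry}
Hold ∉ Sat(A[recv U (valid ∧ error)]) = {Ack, Retry}, so the formula does not hold at Hold.

No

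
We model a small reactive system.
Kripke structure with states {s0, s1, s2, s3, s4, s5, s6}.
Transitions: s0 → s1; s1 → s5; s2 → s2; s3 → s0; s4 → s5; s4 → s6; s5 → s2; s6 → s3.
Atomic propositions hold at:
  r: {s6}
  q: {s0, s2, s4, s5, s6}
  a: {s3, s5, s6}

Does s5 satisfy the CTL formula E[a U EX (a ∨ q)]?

Yes

Sat(a ∨ q) = {s0, s2, s3, s4, s5, s6}
Sat(EX (a ∨ q)) = {s : some successor in {s0, s2, s3, s4, s5, s6}} = {s1, s2, s3, s4, s5, s6}
E[a U EX (a ∨ q)]: least fixpoint, start Z0 = Sat(EX (a ∨ q)) = {s1, s2, s3, s4, s5, s6}, add states in Sat(a) with some successor in Z. Already a fixed point.
Sat(E[a U EX (a ∨ q)]) = {s1, s2, s3, s4, s5, s6}
s5 ∈ Sat(E[a U EX (a ∨ q)]) = {s1, s2, s3, s4, s5, s6}, so the formula holds at s5.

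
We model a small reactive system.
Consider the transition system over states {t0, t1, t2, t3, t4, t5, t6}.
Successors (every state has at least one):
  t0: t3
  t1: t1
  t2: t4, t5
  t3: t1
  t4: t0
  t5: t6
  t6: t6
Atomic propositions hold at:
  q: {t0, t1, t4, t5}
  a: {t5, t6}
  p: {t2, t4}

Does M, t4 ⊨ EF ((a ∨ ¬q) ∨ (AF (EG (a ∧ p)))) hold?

Sat(¬q) = {t2, t3, t6}
Sat(a ∨ ¬q) = {t2, t3, t5, t6}
Sat(a ∧ p) = ∅
EG (a ∧ p): greatest fixpoint, start Z0 = ∅, keep only states in Sat with some successor in Z. Already a fixed point.
Sat(EG (a ∧ p)) = ∅
AF (EG (a ∧ p)): least fixpoint, start Z0 = ∅, add states with every successor in Z. Already a fixed point.
Sat(AF (EG (a ∧ p))) = ∅
Sat((a ∨ ¬q) ∨ (AF (EG (a ∧ p)))) = {t2, t3, t5, t6}
EF ((a ∨ ¬q) ∨ (AF (EG (a ∧ p)))): least fixpoint, start Z0 = {t2, t3, t5, t6}, add states with some successor in Z. Z1 = {t0, t2, t3, t5, t6}; Z2 = {t0, t2, t3, t4, t5, t6}; fixed.
Sat(EF ((a ∨ ¬q) ∨ (AF (EG (a ∧ p))))) = {t0, t2, t3, t4, t5, t6}
t4 ∈ Sat(EF ((a ∨ ¬q) ∨ (AF (EG (a ∧ p))))) = {t0, t2, t3, t4, t5, t6}, so the formula holds at t4.

Yes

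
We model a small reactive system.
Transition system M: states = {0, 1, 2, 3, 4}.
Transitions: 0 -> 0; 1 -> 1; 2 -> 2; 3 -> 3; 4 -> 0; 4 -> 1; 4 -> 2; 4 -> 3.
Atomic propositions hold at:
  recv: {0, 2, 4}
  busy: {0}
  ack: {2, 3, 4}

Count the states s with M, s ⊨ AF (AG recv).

2

AG recv: greatest fixpoint, start Z0 = {0, 2, 4}, keep only states in Sat with every successor in Z. Z1 = {0, 2}; fixed.
Sat(AG recv) = {0, 2}
AF (AG recv): least fixpoint, start Z0 = {0, 2}, add states with every successor in Z. Already a fixed point.
Sat(AF (AG recv)) = {0, 2}
|Sat(AF (AG recv))| = |{0, 2}| = 2.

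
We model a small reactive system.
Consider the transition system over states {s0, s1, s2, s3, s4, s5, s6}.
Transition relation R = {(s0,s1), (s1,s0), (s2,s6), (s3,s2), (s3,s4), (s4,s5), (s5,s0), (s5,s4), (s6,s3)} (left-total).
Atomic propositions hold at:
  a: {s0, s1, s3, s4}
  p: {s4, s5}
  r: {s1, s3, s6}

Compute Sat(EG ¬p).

Sat(¬p) = {s0, s1, s2, s3, s6}
EG ¬p: greatest fixpoint, start Z0 = {s0, s1, s2, s3, s6}, keep only states in Sat with some successor in Z. Already a fixed point.
Sat(EG ¬p) = {s0, s1, s2, s3, s6}

{s0, s1, s2, s3, s6}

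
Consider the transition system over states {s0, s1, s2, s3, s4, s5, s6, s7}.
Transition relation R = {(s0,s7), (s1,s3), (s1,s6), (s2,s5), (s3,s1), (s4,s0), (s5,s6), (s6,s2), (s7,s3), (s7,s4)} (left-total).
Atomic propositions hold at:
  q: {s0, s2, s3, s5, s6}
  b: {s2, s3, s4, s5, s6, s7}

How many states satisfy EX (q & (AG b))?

4

AG b: greatest fixpoint, start Z0 = {s2, s3, s4, s5, s6, s7}, keep only states in Sat with every successor in Z. Z1 = {s2, s5, s6, s7}; Z2 = {s2, s5, s6}; fixed.
Sat(AG b) = {s2, s5, s6}
Sat(q & (AG b)) = {s2, s5, s6}
Sat(EX (q & (AG b))) = {s : some successor in {s2, s5, s6}} = {s1, s2, s5, s6}
|Sat(EX (q & (AG b)))| = |{s1, s2, s5, s6}| = 4.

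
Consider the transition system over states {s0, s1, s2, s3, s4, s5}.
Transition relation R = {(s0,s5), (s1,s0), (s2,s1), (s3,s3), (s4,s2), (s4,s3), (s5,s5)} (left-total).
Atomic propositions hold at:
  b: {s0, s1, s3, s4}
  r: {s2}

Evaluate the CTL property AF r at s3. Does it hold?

No

AF r: least fixpoint, start Z0 = {s2}, add states with every successor in Z. Already a fixed point.
Sat(AF r) = {s2}
s3 ∉ Sat(AF r) = {s2}, so the formula does not hold at s3.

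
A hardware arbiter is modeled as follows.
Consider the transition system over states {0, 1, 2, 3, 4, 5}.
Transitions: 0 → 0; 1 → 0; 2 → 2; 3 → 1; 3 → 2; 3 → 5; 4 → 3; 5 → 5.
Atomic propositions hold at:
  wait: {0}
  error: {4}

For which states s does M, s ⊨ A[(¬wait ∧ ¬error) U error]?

Sat(¬wait) = {1, 2, 3, 4, 5}
Sat(¬error) = {0, 1, 2, 3, 5}
Sat(¬wait ∧ ¬error) = {1, 2, 3, 5}
A[(¬wait ∧ ¬error) U error]: least fixpoint, start Z0 = Sat(error) = {4}, add states in Sat(¬wait ∧ ¬error) with every successor in Z. Already a fixed point.
Sat(A[(¬wait ∧ ¬error) U error]) = {4}

{4}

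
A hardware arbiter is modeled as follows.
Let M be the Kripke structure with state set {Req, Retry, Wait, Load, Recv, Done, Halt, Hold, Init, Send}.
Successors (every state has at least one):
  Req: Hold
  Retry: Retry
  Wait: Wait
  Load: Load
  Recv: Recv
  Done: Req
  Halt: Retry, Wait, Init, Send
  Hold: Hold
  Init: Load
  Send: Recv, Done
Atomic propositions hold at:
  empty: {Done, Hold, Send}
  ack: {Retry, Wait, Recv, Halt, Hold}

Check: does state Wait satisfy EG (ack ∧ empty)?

Sat(ack ∧ empty) = {Hold}
EG (ack ∧ empty): greatest fixpoint, start Z0 = {Hold}, keep only states in Sat with some successor in Z. Already a fixed point.
Sat(EG (ack ∧ empty)) = {Hold}
Wait ∉ Sat(EG (ack ∧ empty)) = {Hold}, so the formula does not hold at Wait.

No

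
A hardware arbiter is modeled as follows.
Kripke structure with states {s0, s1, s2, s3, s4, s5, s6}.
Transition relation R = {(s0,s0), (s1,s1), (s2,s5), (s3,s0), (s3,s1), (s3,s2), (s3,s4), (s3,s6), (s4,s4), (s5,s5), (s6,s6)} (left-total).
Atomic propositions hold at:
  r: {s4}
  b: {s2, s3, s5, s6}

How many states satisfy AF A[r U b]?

A[r U b]: least fixpoint, start Z0 = Sat(b) = {s2, s3, s5, s6}, add states in Sat(r) with every successor in Z. Already a fixed point.
Sat(A[r U b]) = {s2, s3, s5, s6}
AF A[r U b]: least fixpoint, start Z0 = {s2, s3, s5, s6}, add states with every successor in Z. Already a fixed point.
Sat(AF A[r U b]) = {s2, s3, s5, s6}
|Sat(AF A[r U b])| = |{s2, s3, s5, s6}| = 4.

4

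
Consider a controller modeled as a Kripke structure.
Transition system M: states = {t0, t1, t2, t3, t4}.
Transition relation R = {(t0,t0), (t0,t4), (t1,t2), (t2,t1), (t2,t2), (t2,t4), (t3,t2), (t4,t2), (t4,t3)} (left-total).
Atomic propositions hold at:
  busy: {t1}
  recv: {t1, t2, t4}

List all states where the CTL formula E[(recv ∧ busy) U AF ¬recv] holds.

{t0, t3}

Sat(recv ∧ busy) = {t1}
Sat(¬recv) = {t0, t3}
AF ¬recv: least fixpoint, start Z0 = {t0, t3}, add states with every successor in Z. Already a fixed point.
Sat(AF ¬recv) = {t0, t3}
E[(recv ∧ busy) U AF ¬recv]: least fixpoint, start Z0 = Sat(AF ¬recv) = {t0, t3}, add states in Sat(recv ∧ busy) with some successor in Z. Already a fixed point.
Sat(E[(recv ∧ busy) U AF ¬recv]) = {t0, t3}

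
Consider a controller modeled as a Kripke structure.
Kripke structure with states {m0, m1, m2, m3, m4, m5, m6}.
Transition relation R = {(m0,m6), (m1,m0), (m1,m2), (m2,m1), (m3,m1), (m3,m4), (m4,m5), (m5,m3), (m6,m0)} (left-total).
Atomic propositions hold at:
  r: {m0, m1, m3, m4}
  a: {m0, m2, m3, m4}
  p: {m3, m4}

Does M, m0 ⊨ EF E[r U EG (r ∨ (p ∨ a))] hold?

No

Sat(p ∨ a) = {m0, m2, m3, m4}
Sat(r ∨ (p ∨ a)) = {m0, m1, m2, m3, m4}
EG (r ∨ (p ∨ a)): greatest fixpoint, start Z0 = {m0, m1, m2, m3, m4}, keep only states in Sat with some successor in Z. Z1 = {m1, m2, m3}; fixed.
Sat(EG (r ∨ (p ∨ a))) = {m1, m2, m3}
E[r U EG (r ∨ (p ∨ a))]: least fixpoint, start Z0 = Sat(EG (r ∨ (p ∨ a))) = {m1, m2, m3}, add states in Sat(r) with some successor in Z. Already a fixed point.
Sat(E[r U EG (r ∨ (p ∨ a))]) = {m1, m2, m3}
EF E[r U EG (r ∨ (p ∨ a))]: least fixpoint, start Z0 = {m1, m2, m3}, add states with some successor in Z. Z1 = {m1, m2, m3, m5}; Z2 = {m1, m2, m3, m4, m5}; fixed.
Sat(EF E[r U EG (r ∨ (p ∨ a))]) = {m1, m2, m3, m4, m5}
m0 ∉ Sat(EF E[r U EG (r ∨ (p ∨ a))]) = {m1, m2, m3, m4, m5}, so the formula does not hold at m0.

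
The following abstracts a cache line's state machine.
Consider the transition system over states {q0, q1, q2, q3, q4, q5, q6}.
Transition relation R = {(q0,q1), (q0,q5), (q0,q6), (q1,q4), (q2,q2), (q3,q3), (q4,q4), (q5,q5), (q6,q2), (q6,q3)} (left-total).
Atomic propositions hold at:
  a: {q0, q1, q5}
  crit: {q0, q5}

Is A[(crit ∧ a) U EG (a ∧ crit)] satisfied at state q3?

Sat(crit ∧ a) = {q0, q5}
Sat(a ∧ crit) = {q0, q5}
EG (a ∧ crit): greatest fixpoint, start Z0 = {q0, q5}, keep only states in Sat with some successor in Z. Already a fixed point.
Sat(EG (a ∧ crit)) = {q0, q5}
A[(crit ∧ a) U EG (a ∧ crit)]: least fixpoint, start Z0 = Sat(EG (a ∧ crit)) = {q0, q5}, add states in Sat(crit ∧ a) with every successor in Z. Already a fixed point.
Sat(A[(crit ∧ a) U EG (a ∧ crit)]) = {q0, q5}
q3 ∉ Sat(A[(crit ∧ a) U EG (a ∧ crit)]) = {q0, q5}, so the formula does not hold at q3.

No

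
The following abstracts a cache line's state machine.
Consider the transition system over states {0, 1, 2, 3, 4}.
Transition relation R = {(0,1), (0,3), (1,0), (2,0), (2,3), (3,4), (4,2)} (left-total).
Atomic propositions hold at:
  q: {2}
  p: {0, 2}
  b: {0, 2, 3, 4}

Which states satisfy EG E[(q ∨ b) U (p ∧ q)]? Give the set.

{0, 2, 3, 4}

Sat(q ∨ b) = {0, 2, 3, 4}
Sat(p ∧ q) = {2}
E[(q ∨ b) U (p ∧ q)]: least fixpoint, start Z0 = Sat((p ∧ q)) = {2}, add states in Sat(q ∨ b) with some successor in Z. Z1 = {2, 4}; Z2 = {2, 3, 4}; Z3 = {0, 2, 3, 4}; fixed.
Sat(E[(q ∨ b) U (p ∧ q)]) = {0, 2, 3, 4}
EG E[(q ∨ b) U (p ∧ q)]: greatest fixpoint, start Z0 = {0, 2, 3, 4}, keep only states in Sat with some successor in Z. Already a fixed point.
Sat(EG E[(q ∨ b) U (p ∧ q)]) = {0, 2, 3, 4}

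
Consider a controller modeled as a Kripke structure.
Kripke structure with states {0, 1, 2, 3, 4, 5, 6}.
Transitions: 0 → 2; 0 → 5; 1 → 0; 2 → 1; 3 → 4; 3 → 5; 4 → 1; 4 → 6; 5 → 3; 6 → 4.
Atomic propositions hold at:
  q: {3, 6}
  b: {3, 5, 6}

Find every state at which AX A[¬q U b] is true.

{5}

Sat(¬q) = {0, 1, 2, 4, 5}
A[¬q U b]: least fixpoint, start Z0 = Sat(b) = {3, 5, 6}, add states in Sat(¬q) with every successor in Z. Already a fixed point.
Sat(A[¬q U b]) = {3, 5, 6}
Sat(AX A[¬q U b]) = {s : every successor in {3, 5, 6}} = {5}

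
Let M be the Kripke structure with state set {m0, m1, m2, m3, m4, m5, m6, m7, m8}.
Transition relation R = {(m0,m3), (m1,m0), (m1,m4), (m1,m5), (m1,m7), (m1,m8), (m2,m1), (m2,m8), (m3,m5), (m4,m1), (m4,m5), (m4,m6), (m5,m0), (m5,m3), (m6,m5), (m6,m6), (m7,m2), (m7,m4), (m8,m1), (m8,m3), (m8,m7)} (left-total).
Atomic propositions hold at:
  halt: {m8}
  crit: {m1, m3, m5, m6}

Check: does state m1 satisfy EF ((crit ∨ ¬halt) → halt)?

Yes

Sat(¬halt) = {m0, m1, m2, m3, m4, m5, m6, m7}
Sat(crit ∨ ¬halt) = {m0, m1, m2, m3, m4, m5, m6, m7}
Sat((crit ∨ ¬halt) → halt) = {m8}
EF ((crit ∨ ¬halt) → halt): least fixpoint, start Z0 = {m8}, add states with some successor in Z. Z1 = {m1, m2, m8}; Z2 = {m1, m2, m4, m7, m8}; fixed.
Sat(EF ((crit ∨ ¬halt) → halt)) = {m1, m2, m4, m7, m8}
m1 ∈ Sat(EF ((crit ∨ ¬halt) → halt)) = {m1, m2, m4, m7, m8}, so the formula holds at m1.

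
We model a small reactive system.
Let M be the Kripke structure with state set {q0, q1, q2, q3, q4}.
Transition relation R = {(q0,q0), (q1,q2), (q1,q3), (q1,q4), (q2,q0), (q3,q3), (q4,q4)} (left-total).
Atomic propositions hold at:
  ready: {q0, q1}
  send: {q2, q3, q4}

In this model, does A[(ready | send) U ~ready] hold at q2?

Sat(ready | send) = {q0, q1, q2, q3, q4}
Sat(~ready) = {q2, q3, q4}
A[(ready | send) U ~ready]: least fixpoint, start Z0 = Sat(~ready) = {q2, q3, q4}, add states in Sat(ready | send) with every successor in Z. Z1 = {q1, q2, q3, q4}; fixed.
Sat(A[(ready | send) U ~ready]) = {q1, q2, q3, q4}
q2 ∈ Sat(A[(ready | send) U ~ready]) = {q1, q2, q3, q4}, so the formula holds at q2.

Yes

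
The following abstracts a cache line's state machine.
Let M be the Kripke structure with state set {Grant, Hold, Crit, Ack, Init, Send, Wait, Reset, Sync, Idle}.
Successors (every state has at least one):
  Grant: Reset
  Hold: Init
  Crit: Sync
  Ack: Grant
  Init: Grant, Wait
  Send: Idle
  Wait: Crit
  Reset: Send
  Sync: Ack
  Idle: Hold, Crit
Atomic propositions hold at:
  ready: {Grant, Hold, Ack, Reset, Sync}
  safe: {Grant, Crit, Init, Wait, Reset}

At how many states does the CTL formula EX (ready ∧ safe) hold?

Sat(ready ∧ safe) = {Grant, Reset}
Sat(EX (ready ∧ safe)) = {s : some successor in {Grant, Reset}} = {Grant, Ack, Init}
|Sat(EX (ready ∧ safe))| = |{Grant, Ack, Init}| = 3.

3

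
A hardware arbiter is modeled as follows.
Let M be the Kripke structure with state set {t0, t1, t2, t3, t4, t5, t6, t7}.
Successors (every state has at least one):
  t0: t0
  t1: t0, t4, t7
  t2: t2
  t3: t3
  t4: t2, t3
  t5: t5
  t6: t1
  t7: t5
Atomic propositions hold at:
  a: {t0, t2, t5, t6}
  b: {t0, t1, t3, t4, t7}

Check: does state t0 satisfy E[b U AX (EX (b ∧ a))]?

Sat(b ∧ a) = {t0}
Sat(EX (b ∧ a)) = {s : some successor in {t0}} = {t0, t1}
Sat(AX (EX (b ∧ a))) = {s : every successor in {t0, t1}} = {t0, t6}
E[b U AX (EX (b ∧ a))]: least fixpoint, start Z0 = Sat(AX (EX (b ∧ a))) = {t0, t6}, add states in Sat(b) with some successor in Z. Z1 = {t0, t1, t6}; fixed.
Sat(E[b U AX (EX (b ∧ a))]) = {t0, t1, t6}
t0 ∈ Sat(E[b U AX (EX (b ∧ a))]) = {t0, t1, t6}, so the formula holds at t0.

Yes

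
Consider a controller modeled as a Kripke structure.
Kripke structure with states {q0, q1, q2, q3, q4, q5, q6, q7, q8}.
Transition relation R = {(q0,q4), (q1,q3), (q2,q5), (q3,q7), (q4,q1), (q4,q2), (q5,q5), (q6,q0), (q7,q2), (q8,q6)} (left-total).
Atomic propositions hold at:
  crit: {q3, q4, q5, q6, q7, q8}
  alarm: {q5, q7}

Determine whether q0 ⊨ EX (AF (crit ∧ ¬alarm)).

Sat(¬alarm) = {q0, q1, q2, q3, q4, q6, q8}
Sat(crit ∧ ¬alarm) = {q3, q4, q6, q8}
AF (crit ∧ ¬alarm): least fixpoint, start Z0 = {q3, q4, q6, q8}, add states with every successor in Z. Z1 = {q0, q1, q3, q4, q6, q8}; fixed.
Sat(AF (crit ∧ ¬alarm)) = {q0, q1, q3, q4, q6, q8}
Sat(EX (AF (crit ∧ ¬alarm))) = {s : some successor in {q0, q1, q3, q4, q6, q8}} = {q0, q1, q4, q6, q8}
q0 ∈ Sat(EX (AF (crit ∧ ¬alarm))) = {q0, q1, q4, q6, q8}, so the formula holds at q0.

Yes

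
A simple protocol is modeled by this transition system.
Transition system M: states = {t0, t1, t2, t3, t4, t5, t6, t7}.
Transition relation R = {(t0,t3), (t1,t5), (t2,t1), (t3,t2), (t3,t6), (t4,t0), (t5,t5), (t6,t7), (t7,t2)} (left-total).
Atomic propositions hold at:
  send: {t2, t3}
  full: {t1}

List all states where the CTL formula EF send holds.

{t0, t2, t3, t4, t6, t7}

EF send: least fixpoint, start Z0 = {t2, t3}, add states with some successor in Z. Z1 = {t0, t2, t3, t7}; Z2 = {t0, t2, t3, t4, t6, t7}; fixed.
Sat(EF send) = {t0, t2, t3, t4, t6, t7}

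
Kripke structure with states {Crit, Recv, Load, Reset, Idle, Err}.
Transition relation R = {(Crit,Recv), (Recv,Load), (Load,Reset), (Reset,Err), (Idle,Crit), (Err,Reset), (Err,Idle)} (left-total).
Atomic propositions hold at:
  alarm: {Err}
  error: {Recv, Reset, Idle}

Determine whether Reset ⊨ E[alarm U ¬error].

No

Sat(¬error) = {Crit, Load, Err}
E[alarm U ¬error]: least fixpoint, start Z0 = Sat(¬error) = {Crit, Load, Err}, add states in Sat(alarm) with some successor in Z. Already a fixed point.
Sat(E[alarm U ¬error]) = {Crit, Load, Err}
Reset ∉ Sat(E[alarm U ¬error]) = {Crit, Load, Err}, so the formula does not hold at Reset.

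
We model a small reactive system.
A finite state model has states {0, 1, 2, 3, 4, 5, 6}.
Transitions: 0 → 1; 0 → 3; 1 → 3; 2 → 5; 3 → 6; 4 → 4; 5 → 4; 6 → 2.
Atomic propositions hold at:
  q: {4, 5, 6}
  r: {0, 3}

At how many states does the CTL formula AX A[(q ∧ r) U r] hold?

Sat(q ∧ r) = ∅
A[(q ∧ r) U r]: least fixpoint, start Z0 = Sat(r) = {0, 3}, add states in Sat(q ∧ r) with every successor in Z. Already a fixed point.
Sat(A[(q ∧ r) U r]) = {0, 3}
Sat(AX A[(q ∧ r) U r]) = {s : every successor in {0, 3}} = {1}
|Sat(AX A[(q ∧ r) U r])| = |{1}| = 1.

1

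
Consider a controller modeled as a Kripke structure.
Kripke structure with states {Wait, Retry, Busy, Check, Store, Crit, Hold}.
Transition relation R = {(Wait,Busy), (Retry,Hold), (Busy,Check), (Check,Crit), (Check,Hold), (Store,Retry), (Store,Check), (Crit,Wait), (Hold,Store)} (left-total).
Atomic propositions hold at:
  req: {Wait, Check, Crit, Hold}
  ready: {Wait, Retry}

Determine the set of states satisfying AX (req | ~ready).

{Wait, Retry, Busy, Check, Crit, Hold}

Sat(~ready) = {Busy, Check, Store, Crit, Hold}
Sat(req | ~ready) = {Wait, Busy, Check, Store, Crit, Hold}
Sat(AX (req | ~ready)) = {s : every successor in {Wait, Busy, Check, Store, Crit, Hold}} = {Wait, Retry, Busy, Check, Crit, Hold}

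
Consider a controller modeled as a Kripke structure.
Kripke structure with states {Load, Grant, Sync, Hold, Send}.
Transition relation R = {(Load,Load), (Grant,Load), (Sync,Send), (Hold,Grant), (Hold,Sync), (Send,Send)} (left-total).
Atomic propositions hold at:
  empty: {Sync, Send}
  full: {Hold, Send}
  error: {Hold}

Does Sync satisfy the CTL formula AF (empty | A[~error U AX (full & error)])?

Sat(~error) = {Load, Grant, Sync, Send}
Sat(full & error) = {Hold}
Sat(AX (full & error)) = {s : every successor in {Hold}} = ∅
A[~error U AX (full & error)]: least fixpoint, start Z0 = Sat(AX (full & error)) = ∅, add states in Sat(~error) with every successor in Z. Already a fixed point.
Sat(A[~error U AX (full & error)]) = ∅
Sat(empty | A[~error U AX (full & error)]) = {Sync, Send}
AF (empty | A[~error U AX (full & error)]): least fixpoint, start Z0 = {Sync, Send}, add states with every successor in Z. Already a fixed point.
Sat(AF (empty | A[~error U AX (full & error)])) = {Sync, Send}
Sync ∈ Sat(AF (empty | A[~error U AX (full & error)])) = {Sync, Send}, so the formula holds at Sync.

Yes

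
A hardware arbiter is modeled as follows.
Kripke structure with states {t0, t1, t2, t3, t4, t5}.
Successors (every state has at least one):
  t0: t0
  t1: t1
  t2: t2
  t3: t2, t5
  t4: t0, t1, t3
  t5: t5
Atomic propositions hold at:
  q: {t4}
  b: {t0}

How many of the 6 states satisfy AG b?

AG b: greatest fixpoint, start Z0 = {t0}, keep only states in Sat with every successor in Z. Already a fixed point.
Sat(AG b) = {t0}
|Sat(AG b)| = |{t0}| = 1.

1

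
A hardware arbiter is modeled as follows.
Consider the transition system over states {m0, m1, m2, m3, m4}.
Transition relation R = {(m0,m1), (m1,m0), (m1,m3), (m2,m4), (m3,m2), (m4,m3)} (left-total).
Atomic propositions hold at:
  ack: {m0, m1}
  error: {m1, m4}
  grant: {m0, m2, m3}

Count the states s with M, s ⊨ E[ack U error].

3

E[ack U error]: least fixpoint, start Z0 = Sat(error) = {m1, m4}, add states in Sat(ack) with some successor in Z. Z1 = {m0, m1, m4}; fixed.
Sat(E[ack U error]) = {m0, m1, m4}
|Sat(E[ack U error])| = |{m0, m1, m4}| = 3.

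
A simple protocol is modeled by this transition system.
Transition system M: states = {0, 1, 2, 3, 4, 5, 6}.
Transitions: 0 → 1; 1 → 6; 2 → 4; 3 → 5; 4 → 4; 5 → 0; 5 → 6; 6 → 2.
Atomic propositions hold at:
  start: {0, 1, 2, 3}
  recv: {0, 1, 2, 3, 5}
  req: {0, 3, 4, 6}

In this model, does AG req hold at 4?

Yes

AG req: greatest fixpoint, start Z0 = {0, 3, 4, 6}, keep only states in Sat with every successor in Z. Z1 = {4}; fixed.
Sat(AG req) = {4}
4 ∈ Sat(AG req) = {4}, so the formula holds at 4.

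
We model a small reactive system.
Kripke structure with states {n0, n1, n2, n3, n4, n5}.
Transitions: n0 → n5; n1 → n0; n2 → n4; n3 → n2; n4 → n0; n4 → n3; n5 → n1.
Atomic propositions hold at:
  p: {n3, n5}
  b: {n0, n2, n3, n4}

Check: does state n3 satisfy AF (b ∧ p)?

Sat(b ∧ p) = {n3}
AF (b ∧ p): least fixpoint, start Z0 = {n3}, add states with every successor in Z. Already a fixed point.
Sat(AF (b ∧ p)) = {n3}
n3 ∈ Sat(AF (b ∧ p)) = {n3}, so the formula holds at n3.

Yes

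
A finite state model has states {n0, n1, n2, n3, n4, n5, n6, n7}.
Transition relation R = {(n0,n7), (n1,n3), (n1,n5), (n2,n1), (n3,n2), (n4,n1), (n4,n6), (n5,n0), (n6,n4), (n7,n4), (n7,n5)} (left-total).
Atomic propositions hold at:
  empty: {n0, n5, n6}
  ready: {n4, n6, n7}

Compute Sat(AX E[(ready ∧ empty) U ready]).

{n0, n6}

Sat(ready ∧ empty) = {n6}
E[(ready ∧ empty) U ready]: least fixpoint, start Z0 = Sat(ready) = {n4, n6, n7}, add states in Sat(ready ∧ empty) with some successor in Z. Already a fixed point.
Sat(E[(ready ∧ empty) U ready]) = {n4, n6, n7}
Sat(AX E[(ready ∧ empty) U ready]) = {s : every successor in {n4, n6, n7}} = {n0, n6}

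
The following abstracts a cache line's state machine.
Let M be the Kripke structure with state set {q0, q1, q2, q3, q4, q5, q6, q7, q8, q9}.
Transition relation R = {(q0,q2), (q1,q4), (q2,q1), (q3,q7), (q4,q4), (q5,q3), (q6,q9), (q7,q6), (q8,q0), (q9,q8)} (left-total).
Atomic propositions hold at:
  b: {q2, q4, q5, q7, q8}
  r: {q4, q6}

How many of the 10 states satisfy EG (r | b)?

1

Sat(r | b) = {q2, q4, q5, q6, q7, q8}
EG (r | b): greatest fixpoint, start Z0 = {q2, q4, q5, q6, q7, q8}, keep only states in Sat with some successor in Z. Z1 = {q4, q7}; Z2 = {q4}; fixed.
Sat(EG (r | b)) = {q4}
|Sat(EG (r | b))| = |{q4}| = 1.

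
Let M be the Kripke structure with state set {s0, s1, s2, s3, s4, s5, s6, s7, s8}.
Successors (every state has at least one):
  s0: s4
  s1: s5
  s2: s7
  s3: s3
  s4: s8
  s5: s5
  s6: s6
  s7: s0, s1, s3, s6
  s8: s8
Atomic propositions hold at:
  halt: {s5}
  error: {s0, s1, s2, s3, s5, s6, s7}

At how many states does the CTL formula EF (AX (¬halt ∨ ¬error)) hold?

7

Sat(¬halt) = {s0, s1, s2, s3, s4, s6, s7, s8}
Sat(¬error) = {s4, s8}
Sat(¬halt ∨ ¬error) = {s0, s1, s2, s3, s4, s6, s7, s8}
Sat(AX (¬halt ∨ ¬error)) = {s : every successor in {s0, s1, s2, s3, s4, s6, s7, s8}} = {s0, s2, s3, s4, s6, s7, s8}
EF (AX (¬halt ∨ ¬error)): least fixpoint, start Z0 = {s0, s2, s3, s4, s6, s7, s8}, add states with some successor in Z. Already a fixed point.
Sat(EF (AX (¬halt ∨ ¬error))) = {s0, s2, s3, s4, s6, s7, s8}
|Sat(EF (AX (¬halt ∨ ¬error)))| = |{s0, s2, s3, s4, s6, s7, s8}| = 7.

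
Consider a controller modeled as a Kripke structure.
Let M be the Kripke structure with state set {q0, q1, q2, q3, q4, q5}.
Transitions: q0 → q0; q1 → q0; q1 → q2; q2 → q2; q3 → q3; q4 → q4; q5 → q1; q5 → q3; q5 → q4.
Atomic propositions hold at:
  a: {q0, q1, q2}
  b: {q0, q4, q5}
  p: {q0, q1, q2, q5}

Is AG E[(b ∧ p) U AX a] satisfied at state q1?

Sat(b ∧ p) = {q0, q5}
Sat(AX a) = {s : every successor in {q0, q1, q2}} = {q0, q1, q2}
E[(b ∧ p) U AX a]: least fixpoint, start Z0 = Sat(AX a) = {q0, q1, q2}, add states in Sat(b ∧ p) with some successor in Z. Z1 = {q0, q1, q2, q5}; fixed.
Sat(E[(b ∧ p) U AX a]) = {q0, q1, q2, q5}
AG E[(b ∧ p) U AX a]: greatest fixpoint, start Z0 = {q0, q1, q2, q5}, keep only states in Sat with every successor in Z. Z1 = {q0, q1, q2}; fixed.
Sat(AG E[(b ∧ p) U AX a]) = {q0, q1, q2}
q1 ∈ Sat(AG E[(b ∧ p) U AX a]) = {q0, q1, q2}, so the formula holds at q1.

Yes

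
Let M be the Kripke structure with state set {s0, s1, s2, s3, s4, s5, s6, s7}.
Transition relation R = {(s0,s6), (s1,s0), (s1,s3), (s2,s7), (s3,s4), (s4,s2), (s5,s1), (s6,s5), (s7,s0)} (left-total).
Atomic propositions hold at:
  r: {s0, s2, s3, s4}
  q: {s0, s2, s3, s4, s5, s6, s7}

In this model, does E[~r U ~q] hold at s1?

Yes

Sat(~r) = {s1, s5, s6, s7}
Sat(~q) = {s1}
E[~r U ~q]: least fixpoint, start Z0 = Sat(~q) = {s1}, add states in Sat(~r) with some successor in Z. Z1 = {s1, s5}; Z2 = {s1, s5, s6}; fixed.
Sat(E[~r U ~q]) = {s1, s5, s6}
s1 ∈ Sat(E[~r U ~q]) = {s1, s5, s6}, so the formula holds at s1.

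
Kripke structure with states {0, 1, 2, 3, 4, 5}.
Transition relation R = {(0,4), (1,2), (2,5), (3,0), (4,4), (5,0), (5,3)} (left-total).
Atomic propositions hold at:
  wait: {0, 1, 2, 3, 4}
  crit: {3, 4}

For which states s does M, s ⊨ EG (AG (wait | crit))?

Sat(wait | crit) = {0, 1, 2, 3, 4}
AG (wait | crit): greatest fixpoint, start Z0 = {0, 1, 2, 3, 4}, keep only states in Sat with every successor in Z. Z1 = {0, 1, 3, 4}; Z2 = {0, 3, 4}; fixed.
Sat(AG (wait | crit)) = {0, 3, 4}
EG (AG (wait | crit)): greatest fixpoint, start Z0 = {0, 3, 4}, keep only states in Sat with some successor in Z. Already a fixed point.
Sat(EG (AG (wait | crit))) = {0, 3, 4}

{0, 3, 4}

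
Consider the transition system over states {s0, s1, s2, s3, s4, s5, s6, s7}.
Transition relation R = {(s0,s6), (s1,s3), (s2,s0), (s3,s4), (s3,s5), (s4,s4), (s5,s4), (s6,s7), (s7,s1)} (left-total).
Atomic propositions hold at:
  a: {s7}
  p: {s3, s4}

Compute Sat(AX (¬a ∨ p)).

{s0, s1, s2, s3, s4, s5, s7}

Sat(¬a) = {s0, s1, s2, s3, s4, s5, s6}
Sat(¬a ∨ p) = {s0, s1, s2, s3, s4, s5, s6}
Sat(AX (¬a ∨ p)) = {s : every successor in {s0, s1, s2, s3, s4, s5, s6}} = {s0, s1, s2, s3, s4, s5, s7}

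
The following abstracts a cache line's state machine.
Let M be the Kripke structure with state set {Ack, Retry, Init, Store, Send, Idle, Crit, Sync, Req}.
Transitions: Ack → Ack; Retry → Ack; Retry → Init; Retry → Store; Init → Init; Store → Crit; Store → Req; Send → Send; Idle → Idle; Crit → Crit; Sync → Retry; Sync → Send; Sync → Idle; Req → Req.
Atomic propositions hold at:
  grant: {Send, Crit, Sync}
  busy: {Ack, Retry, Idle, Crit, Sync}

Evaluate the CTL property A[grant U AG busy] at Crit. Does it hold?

AG busy: greatest fixpoint, start Z0 = {Ack, Retry, Idle, Crit, Sync}, keep only states in Sat with every successor in Z. Z1 = {Ack, Idle, Crit}; fixed.
Sat(AG busy) = {Ack, Idle, Crit}
A[grant U AG busy]: least fixpoint, start Z0 = Sat(AG busy) = {Ack, Idle, Crit}, add states in Sat(grant) with every successor in Z. Already a fixed point.
Sat(A[grant U AG busy]) = {Ack, Idle, Crit}
Crit ∈ Sat(A[grant U AG busy]) = {Ack, Idle, Crit}, so the formula holds at Crit.

Yes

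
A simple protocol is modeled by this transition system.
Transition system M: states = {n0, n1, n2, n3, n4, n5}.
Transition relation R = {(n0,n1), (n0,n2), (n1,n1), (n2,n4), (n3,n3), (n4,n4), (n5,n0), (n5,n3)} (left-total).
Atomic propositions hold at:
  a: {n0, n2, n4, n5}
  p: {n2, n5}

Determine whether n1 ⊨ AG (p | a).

Sat(p | a) = {n0, n2, n4, n5}
AG (p | a): greatest fixpoint, start Z0 = {n0, n2, n4, n5}, keep only states in Sat with every successor in Z. Z1 = {n2, n4}; fixed.
Sat(AG (p | a)) = {n2, n4}
n1 ∉ Sat(AG (p | a)) = {n2, n4}, so the formula does not hold at n1.

No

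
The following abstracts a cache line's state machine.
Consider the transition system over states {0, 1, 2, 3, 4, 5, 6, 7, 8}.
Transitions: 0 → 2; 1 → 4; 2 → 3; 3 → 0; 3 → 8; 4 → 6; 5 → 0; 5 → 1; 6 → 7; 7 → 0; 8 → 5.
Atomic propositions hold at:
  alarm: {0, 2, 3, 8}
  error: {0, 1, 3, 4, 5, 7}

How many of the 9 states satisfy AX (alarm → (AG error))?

4

AG error: greatest fixpoint, start Z0 = {0, 1, 3, 4, 5, 7}, keep only states in Sat with every successor in Z. Z1 = {1, 5, 7}; Z2 = ∅; fixed.
Sat(AG error) = ∅
Sat(alarm → (AG error)) = {1, 4, 5, 6, 7}
Sat(AX (alarm → (AG error))) = {s : every successor in {1, 4, 5, 6, 7}} = {1, 4, 6, 8}
|Sat(AX (alarm → (AG error)))| = |{1, 4, 6, 8}| = 4.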